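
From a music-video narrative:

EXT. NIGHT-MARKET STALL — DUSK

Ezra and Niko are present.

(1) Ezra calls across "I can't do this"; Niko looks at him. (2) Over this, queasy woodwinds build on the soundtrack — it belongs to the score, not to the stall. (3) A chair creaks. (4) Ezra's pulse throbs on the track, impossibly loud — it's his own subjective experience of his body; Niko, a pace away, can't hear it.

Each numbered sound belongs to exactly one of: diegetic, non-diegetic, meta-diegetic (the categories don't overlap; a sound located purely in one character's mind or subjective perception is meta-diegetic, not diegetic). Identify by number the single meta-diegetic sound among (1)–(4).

(1) on-screen dialogue — Ezra speaks and Niko is there to hear → diegetic.
(2) is non-diegetic: nothing in the stall produces it and the characters don't hear it — pure soundtrack.
(3) a chair is a real object/event in the scene's world → diegetic.
(4) it's Ezra's internal bodily sensation rendered as sound; only Ezra 'hears' it → meta-diegetic.
Only (4) is meta-diegetic.

4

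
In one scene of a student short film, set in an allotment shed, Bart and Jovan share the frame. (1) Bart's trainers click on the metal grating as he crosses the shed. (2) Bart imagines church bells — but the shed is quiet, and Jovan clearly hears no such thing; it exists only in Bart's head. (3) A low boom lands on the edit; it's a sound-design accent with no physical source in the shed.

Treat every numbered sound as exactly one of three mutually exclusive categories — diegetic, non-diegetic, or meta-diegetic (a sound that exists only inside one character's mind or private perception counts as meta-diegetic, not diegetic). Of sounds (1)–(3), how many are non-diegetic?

Sound (1): Bart's footsteps are produced in the story world, so diegetic.
Sound (2): Bart alone 'hears' it — an imagined sound, not present in the space, so meta-diegetic.
Sound (3): it's a sound-design accent with no in-world source; no one in the scene can hear it, so non-diegetic.
So 1 of the 3 is non-diegetic: (3).

1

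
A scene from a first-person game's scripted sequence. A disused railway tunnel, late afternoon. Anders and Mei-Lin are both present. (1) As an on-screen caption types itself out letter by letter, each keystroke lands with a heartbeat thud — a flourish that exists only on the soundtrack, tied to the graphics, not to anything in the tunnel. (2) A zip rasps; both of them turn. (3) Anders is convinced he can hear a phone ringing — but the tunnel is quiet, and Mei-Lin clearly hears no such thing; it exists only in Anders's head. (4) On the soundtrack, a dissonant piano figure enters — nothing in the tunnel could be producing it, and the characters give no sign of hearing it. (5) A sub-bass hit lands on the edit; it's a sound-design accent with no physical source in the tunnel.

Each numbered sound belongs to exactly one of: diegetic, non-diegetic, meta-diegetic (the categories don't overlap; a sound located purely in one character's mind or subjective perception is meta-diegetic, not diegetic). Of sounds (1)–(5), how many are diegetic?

(1) it accompanies on-screen graphics, not anything inside the story world → non-diegetic.
Sound (2): a zip is a real object/event in the scene's world, so diegetic.
Sound (3): subjective to Anders: the tunnel is silent and Mei-Lin hears nothing, so meta-diegetic.
(4) is non-diegetic: it has no source in the story world and no character can hear it — it's underscore.
(5) nothing in the scene produces it; it's an accent added for the audience → non-diegetic.
So 1 of the 5 is diegetic: (2).

1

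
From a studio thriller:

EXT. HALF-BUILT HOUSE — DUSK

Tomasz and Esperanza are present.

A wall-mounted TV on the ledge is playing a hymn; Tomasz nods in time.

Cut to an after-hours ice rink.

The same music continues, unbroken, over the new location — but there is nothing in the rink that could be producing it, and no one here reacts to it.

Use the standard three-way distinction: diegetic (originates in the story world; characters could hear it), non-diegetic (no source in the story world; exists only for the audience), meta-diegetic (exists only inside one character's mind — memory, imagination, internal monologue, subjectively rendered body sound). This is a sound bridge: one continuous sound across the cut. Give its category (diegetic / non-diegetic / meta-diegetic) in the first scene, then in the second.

diegetic, non-diegetic

Scene one: a wall-mounted TV is an on-screen source and Tomasz reacts to it → diegetic.
Scene two: there is no source in the rink and no one hears it — it's now underscore → non-diegetic.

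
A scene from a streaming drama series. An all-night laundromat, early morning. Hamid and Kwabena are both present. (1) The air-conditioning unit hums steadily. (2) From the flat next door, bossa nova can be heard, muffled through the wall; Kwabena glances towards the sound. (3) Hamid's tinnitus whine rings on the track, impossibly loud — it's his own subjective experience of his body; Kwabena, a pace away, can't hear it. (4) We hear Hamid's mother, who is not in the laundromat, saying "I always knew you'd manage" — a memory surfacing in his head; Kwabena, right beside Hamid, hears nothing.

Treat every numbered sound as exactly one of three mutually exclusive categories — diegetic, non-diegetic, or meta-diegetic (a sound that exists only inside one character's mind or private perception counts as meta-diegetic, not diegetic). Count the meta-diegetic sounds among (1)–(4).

2

(1) is diegetic: the air-conditioning unit is part of the location's real environment.
Sound (2): it's coming from the flat next door — a location within the story world — and Kwabena reacts, so diegetic.
Sound (3): a subjective body sound — Hamid's private perception, inaudible to Kwabena, so meta-diegetic.
Sound (4): it's Hamid's recollection rendered as sound; the other character can't hear it, so meta-diegetic.
So 2 of the 4 are meta-diegetic: (3), (4).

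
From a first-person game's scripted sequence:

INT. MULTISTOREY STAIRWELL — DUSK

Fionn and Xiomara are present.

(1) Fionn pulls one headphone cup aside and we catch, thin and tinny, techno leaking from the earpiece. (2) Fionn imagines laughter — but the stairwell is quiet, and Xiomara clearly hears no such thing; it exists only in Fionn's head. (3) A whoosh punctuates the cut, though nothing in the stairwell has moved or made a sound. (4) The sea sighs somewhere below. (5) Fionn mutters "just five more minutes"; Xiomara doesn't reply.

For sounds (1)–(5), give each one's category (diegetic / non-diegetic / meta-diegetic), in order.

diegetic, meta-diegetic, non-diegetic, diegetic, diegetic

(1) the headphones are an on-screen source → diegetic.
(2) is meta-diegetic: subjective to Fionn: the stairwell is silent and Xiomara hears nothing.
Sound (3): nothing in the scene produces it; it's an accent added for the audience, so non-diegetic.
(4) the sea is part of the location's real environment → diegetic.
(5) is diegetic: spoken by a character present in the story world.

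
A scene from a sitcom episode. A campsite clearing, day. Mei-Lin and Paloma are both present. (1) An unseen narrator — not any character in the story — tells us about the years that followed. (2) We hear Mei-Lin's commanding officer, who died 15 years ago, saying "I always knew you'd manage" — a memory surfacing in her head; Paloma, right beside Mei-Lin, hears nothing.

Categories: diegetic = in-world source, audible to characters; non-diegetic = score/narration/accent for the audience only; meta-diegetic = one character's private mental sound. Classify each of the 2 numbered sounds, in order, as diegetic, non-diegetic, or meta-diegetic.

non-diegetic, meta-diegetic

(1) commentary laid over the scene from outside the fiction → non-diegetic.
(2) is meta-diegetic: the voice is a memory playing only inside Mei-Lin's mind; Paloma can't hear it.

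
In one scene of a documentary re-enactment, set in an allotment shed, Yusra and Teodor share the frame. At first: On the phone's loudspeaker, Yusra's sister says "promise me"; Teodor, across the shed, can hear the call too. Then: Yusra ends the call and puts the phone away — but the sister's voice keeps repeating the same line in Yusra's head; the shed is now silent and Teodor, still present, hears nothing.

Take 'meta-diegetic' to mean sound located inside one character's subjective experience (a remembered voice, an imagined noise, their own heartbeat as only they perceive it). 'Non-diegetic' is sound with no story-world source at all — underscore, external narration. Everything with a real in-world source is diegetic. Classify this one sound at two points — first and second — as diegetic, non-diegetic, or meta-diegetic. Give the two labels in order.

diegetic, meta-diegetic

First: the loudspeaker is an in-world source; both Yusra and Teodor hear the call → diegetic.
Second: with the phone off, the voice continues only as Yusra's private mental replay — Teodor can't hear it → meta-diegetic.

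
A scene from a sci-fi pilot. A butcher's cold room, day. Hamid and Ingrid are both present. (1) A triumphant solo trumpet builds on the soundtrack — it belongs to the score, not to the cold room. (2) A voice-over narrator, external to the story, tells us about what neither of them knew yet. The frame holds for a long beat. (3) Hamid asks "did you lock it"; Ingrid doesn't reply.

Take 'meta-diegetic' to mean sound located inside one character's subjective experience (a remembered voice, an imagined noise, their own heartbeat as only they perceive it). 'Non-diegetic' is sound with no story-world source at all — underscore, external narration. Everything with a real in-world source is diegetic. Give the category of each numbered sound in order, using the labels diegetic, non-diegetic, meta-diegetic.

(1) nothing in the cold room produces it and the characters don't hear it — pure soundtrack → non-diegetic.
(2) external voice-over — not a character, not heard by anyone in the scene → non-diegetic.
Sound (3): spoken by a character present in the story world, so diegetic.

non-diegetic, non-diegetic, diegetic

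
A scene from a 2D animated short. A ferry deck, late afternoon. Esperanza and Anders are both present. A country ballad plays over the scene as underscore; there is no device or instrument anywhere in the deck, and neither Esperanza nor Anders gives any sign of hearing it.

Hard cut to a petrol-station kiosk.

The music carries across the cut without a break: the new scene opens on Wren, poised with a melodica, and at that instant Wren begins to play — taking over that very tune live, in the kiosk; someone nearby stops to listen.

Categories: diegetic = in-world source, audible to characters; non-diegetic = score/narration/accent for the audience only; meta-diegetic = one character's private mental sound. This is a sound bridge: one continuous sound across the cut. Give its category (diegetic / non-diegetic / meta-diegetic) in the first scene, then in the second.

Scene one: there's no in-world source anywhere and no character hears it — underscore for the audience only → non-diegetic.
Scene two: from the moment Wren starts playing, the tune is being performed on a melodica inside the story world and another character hears it → diegetic.

non-diegetic, diegetic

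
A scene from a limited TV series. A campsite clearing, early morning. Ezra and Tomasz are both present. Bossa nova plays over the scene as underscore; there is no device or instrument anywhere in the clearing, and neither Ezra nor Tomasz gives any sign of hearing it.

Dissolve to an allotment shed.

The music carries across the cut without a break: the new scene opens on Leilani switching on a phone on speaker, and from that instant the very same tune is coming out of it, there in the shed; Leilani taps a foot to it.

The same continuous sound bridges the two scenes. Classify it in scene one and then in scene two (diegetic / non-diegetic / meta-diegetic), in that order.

Scene one: there's no in-world source anywhere and no character hears it — underscore for the audience only → non-diegetic.
Scene two: once Leilani turns on a phone on speaker, the music has a real source in the story world and Leilani reacts to it → diegetic.

non-diegetic, diegetic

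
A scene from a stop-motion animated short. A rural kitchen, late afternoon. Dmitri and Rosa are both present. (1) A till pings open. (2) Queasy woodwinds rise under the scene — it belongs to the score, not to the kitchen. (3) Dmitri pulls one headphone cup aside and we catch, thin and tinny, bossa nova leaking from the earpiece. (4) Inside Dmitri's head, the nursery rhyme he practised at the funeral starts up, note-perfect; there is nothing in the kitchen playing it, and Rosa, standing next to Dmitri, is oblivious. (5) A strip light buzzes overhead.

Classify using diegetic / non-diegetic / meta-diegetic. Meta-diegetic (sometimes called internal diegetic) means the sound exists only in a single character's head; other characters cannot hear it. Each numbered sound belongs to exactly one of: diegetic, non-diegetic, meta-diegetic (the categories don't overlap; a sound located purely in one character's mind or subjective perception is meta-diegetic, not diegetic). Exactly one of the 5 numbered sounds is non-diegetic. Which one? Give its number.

(1) a till is a real object/event in the scene's world → diegetic.
(2) it has no source in the story world and no character can hear it — it's underscore → non-diegetic.
(3) is diegetic: it's leaking from a physical pair of headphones in the scene.
(4) is meta-diegetic: the music is a memory playing inside Dmitri's mind alone; no real-world source, Rosa can't hear it.
(5) a strip light is part of the location's real environment → diegetic.
Only (2) is non-diegetic.

2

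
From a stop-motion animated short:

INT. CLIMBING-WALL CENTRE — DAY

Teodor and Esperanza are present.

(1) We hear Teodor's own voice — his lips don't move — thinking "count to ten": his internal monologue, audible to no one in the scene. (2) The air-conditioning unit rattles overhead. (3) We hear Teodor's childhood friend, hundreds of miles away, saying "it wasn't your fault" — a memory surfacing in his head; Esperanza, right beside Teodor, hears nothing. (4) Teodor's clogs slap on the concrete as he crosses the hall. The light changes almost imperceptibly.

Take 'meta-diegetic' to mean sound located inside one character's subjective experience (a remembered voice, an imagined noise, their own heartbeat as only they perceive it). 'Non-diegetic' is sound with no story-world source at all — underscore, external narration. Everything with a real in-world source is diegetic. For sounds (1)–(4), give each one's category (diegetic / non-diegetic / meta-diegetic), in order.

meta-diegetic, diegetic, meta-diegetic, diegetic

(1) is meta-diegetic: Teodor's thought-voice: a private mental sound no other character can hear.
(2) is diegetic: it's the actual ambient sound of the location.
(3) it's Teodor's recollection rendered as sound; the other character can't hear it → meta-diegetic.
(4) a character's body making contact with the set — an in-world sound → diegetic.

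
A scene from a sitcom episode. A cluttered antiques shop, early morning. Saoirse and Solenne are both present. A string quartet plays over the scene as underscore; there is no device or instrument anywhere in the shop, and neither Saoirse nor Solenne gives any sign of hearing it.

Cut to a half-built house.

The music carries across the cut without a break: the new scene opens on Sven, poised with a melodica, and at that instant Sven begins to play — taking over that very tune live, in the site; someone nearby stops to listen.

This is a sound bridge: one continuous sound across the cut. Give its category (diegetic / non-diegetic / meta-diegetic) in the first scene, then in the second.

Scene one: there's no in-world source anywhere and no character hears it — underscore for the audience only → non-diegetic.
Scene two: from the moment Sven starts playing, the tune is being performed on a melodica inside the story world and another character hears it → diegetic.

non-diegetic, diegetic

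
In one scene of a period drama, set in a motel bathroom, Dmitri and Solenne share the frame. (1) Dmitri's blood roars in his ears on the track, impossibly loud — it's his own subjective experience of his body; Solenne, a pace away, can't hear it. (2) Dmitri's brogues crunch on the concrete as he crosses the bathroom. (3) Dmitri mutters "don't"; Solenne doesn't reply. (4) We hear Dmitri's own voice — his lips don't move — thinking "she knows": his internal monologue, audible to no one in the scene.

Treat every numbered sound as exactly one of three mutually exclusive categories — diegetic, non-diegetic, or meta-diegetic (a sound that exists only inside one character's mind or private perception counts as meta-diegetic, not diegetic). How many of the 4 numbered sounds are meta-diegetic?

2

(1) a subjective body sound — Dmitri's private perception, inaudible to Solenne → meta-diegetic.
(2) is diegetic: it's the physical sound of Dmitri moving in the space.
(3) on-screen dialogue — Dmitri speaks and Solenne is there to hear → diegetic.
(4) is meta-diegetic: Dmitri's thought-voice: a private mental sound no other character can hear.
So 2 of the 4 are meta-diegetic: (1), (4).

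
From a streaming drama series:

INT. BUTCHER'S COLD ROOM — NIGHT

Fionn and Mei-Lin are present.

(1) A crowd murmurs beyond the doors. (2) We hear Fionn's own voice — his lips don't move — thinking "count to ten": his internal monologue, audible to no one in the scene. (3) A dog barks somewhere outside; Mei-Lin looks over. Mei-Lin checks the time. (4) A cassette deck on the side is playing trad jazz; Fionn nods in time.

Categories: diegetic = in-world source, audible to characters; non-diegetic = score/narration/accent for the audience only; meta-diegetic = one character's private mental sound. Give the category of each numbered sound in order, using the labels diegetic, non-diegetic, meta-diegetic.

(1) is diegetic: ambient/room sound belonging to the story's physical space.
(2) is meta-diegetic: Fionn's thought-voice: a private mental sound no other character can hear.
(3) a dog is a real object/event in the scene's world → diegetic.
Sound (4): a cassette deck is a physical source in the scene and Fionn reacts to it, so diegetic.

diegetic, meta-diegetic, diegetic, diegetic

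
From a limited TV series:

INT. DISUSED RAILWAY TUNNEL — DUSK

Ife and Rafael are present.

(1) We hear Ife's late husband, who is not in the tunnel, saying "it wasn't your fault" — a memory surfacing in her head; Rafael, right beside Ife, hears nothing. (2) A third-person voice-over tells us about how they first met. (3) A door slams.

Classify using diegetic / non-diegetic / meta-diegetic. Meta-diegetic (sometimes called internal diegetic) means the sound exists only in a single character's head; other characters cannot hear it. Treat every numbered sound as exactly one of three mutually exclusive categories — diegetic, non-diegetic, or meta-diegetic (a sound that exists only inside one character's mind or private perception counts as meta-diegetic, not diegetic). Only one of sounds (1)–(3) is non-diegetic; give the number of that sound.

2

(1) it's Ife's recollection rendered as sound; the other character can't hear it → meta-diegetic.
(2) is non-diegetic: commentary laid over the scene from outside the fiction.
(3) is diegetic: an in-world source (a door); characters could hear it.
Only (2) is non-diegetic.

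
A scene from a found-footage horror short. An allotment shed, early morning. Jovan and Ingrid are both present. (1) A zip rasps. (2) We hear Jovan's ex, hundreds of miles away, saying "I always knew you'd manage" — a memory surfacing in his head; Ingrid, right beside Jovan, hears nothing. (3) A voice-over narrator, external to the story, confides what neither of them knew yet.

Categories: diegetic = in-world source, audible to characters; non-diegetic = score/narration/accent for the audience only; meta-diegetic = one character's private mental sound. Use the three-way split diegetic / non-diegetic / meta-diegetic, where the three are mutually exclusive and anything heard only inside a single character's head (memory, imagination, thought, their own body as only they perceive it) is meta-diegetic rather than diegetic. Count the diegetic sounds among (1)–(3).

1

Sound (1): an in-world source (a zip); characters could hear it, so diegetic.
(2) it's Jovan's recollection rendered as sound; the other character can't hear it → meta-diegetic.
Sound (3): commentary laid over the scene from outside the fiction, so non-diegetic.
Diegetic: (1) — that's 1.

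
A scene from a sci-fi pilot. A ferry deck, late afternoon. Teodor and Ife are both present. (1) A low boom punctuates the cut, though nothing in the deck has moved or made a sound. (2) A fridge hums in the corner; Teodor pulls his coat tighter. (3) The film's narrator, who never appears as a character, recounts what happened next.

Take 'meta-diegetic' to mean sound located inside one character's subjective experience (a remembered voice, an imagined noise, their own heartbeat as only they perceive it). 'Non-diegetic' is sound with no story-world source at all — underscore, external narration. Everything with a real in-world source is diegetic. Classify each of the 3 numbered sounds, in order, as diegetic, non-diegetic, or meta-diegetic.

(1) nothing in the scene produces it; it's an accent added for the audience → non-diegetic.
Sound (2): ambient/room sound belonging to the story's physical space, so diegetic.
(3) is non-diegetic: the narrator exists outside the story world, addressing only the audience.

non-diegetic, diegetic, non-diegetic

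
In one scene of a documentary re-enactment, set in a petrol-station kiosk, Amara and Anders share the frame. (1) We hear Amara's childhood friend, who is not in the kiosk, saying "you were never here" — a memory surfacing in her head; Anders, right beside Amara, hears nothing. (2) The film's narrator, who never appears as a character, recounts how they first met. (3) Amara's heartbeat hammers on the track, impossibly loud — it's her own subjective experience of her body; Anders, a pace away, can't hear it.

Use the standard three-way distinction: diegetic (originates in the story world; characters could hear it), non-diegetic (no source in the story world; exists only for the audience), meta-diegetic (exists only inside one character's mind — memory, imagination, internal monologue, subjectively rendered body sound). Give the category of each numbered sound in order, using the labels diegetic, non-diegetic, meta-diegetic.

meta-diegetic, non-diegetic, meta-diegetic

Sound (1): the voice is a memory playing only inside Amara's mind; Anders can't hear it, so meta-diegetic.
Sound (2): commentary laid over the scene from outside the fiction, so non-diegetic.
Sound (3): a subjective body sound — Amara's private perception, inaudible to Anders, so meta-diegetic.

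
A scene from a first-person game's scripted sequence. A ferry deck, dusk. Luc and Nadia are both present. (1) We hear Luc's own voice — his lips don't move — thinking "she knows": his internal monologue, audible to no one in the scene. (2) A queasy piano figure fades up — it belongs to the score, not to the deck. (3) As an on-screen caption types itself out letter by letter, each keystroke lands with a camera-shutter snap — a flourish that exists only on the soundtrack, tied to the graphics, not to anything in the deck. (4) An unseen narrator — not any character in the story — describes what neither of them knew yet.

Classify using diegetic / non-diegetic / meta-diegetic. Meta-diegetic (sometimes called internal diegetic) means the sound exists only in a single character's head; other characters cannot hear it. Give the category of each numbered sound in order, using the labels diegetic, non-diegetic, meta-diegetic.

meta-diegetic, non-diegetic, non-diegetic, non-diegetic

Sound (1): it's Luc's unspoken thought, heard only by the audience via his subjectivity, so meta-diegetic.
Sound (2): nothing in the deck produces it and the characters don't hear it — pure soundtrack, so non-diegetic.
Sound (3): it accompanies on-screen graphics, not anything inside the story world, so non-diegetic.
(4) external voice-over — not a character, not heard by anyone in the scene → non-diegetic.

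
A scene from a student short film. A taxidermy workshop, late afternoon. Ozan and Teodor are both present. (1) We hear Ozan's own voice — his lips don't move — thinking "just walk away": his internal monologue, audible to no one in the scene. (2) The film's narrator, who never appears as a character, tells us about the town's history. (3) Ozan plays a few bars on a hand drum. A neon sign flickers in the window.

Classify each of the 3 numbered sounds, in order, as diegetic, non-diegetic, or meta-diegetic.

Sound (1): internal monologue — inside Ozan's mind, not spoken into the scene, so meta-diegetic.
(2) is non-diegetic: the narrator exists outside the story world, addressing only the audience.
Sound (3): Ozan is producing the music live, in the story world, so diegetic.

meta-diegetic, non-diegetic, diegetic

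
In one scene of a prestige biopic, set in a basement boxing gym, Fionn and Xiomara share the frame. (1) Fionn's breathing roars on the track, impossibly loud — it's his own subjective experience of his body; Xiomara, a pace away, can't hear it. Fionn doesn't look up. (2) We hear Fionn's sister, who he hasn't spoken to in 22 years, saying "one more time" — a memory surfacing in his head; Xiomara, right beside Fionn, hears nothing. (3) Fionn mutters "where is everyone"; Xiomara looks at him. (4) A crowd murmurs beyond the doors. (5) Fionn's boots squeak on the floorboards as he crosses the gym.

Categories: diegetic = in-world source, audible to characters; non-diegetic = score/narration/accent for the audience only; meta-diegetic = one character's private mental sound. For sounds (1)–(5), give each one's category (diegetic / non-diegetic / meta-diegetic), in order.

(1) it's Fionn's internal bodily sensation rendered as sound; only Fionn 'hears' it → meta-diegetic.
Sound (2): a remembered line, private to Fionn — not present in the room, not audible to Xiomara, so meta-diegetic.
(3) Fionn is a character speaking aloud in the scene → diegetic.
Sound (4): it's the actual ambient sound of the location, so diegetic.
(5) is diegetic: a character's body making contact with the set — an in-world sound.

meta-diegetic, meta-diegetic, diegetic, diegetic, diegetic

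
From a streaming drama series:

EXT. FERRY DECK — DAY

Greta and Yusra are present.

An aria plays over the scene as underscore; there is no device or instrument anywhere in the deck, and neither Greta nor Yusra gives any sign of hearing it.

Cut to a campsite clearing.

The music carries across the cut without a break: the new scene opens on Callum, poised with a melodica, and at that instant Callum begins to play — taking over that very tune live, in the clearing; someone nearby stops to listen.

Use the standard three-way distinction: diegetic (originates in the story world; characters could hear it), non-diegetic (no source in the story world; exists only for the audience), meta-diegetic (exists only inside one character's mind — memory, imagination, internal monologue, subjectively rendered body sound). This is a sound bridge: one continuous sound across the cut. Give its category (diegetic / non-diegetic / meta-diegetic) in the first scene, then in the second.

non-diegetic, diegetic

Scene one: there's no in-world source anywhere and no character hears it — underscore for the audience only → non-diegetic.
Scene two: from the moment Callum starts playing, the tune is being performed on a melodica inside the story world and another character hears it → diegetic.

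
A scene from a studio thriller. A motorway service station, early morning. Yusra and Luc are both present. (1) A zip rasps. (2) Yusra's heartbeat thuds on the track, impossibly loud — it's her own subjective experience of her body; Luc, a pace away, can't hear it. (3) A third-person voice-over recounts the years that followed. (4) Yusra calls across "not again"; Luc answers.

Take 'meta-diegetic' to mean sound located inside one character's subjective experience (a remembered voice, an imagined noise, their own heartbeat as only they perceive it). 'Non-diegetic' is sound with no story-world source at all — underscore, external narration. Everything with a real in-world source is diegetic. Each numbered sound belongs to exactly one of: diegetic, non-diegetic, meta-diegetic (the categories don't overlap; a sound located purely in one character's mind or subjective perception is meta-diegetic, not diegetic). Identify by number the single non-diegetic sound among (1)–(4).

3

(1) an in-world source (a zip); characters could hear it → diegetic.
(2) is meta-diegetic: point-of-audition from inside Yusra's body; not a sound in the room.
(3) is non-diegetic: external voice-over — not a character, not heard by anyone in the scene.
Sound (4): spoken by a character present in the story world, so diegetic.
Only (3) is non-diegetic.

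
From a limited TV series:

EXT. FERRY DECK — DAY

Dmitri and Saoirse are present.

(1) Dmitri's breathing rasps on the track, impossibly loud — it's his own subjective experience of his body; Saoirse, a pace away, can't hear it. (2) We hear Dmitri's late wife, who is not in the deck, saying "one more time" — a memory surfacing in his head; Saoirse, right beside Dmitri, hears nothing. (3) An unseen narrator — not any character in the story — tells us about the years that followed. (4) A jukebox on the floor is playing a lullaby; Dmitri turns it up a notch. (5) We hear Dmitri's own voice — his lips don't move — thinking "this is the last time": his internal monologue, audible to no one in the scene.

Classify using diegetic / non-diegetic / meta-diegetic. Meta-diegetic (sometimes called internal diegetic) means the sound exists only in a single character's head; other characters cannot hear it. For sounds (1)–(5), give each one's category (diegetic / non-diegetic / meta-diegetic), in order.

meta-diegetic, meta-diegetic, non-diegetic, diegetic, meta-diegetic

(1) a subjective body sound — Dmitri's private perception, inaudible to Saoirse → meta-diegetic.
Sound (2): it's Dmitri's recollection rendered as sound; the other character can't hear it, so meta-diegetic.
(3) external voice-over — not a character, not heard by anyone in the scene → non-diegetic.
(4) is diegetic: the music comes from an on-screen device that Dmitri responds to.
Sound (5): it's Dmitri's unspoken thought, heard only by the audience via his subjectivity, so meta-diegetic.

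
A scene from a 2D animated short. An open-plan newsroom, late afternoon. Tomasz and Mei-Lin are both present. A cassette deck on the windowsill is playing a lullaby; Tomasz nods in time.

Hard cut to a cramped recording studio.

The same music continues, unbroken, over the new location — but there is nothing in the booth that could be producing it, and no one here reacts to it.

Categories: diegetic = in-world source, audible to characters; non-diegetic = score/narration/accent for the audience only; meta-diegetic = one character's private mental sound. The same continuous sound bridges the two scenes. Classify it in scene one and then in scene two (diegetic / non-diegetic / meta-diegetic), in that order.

diegetic, non-diegetic

Scene one: a cassette deck is an on-screen source and Tomasz reacts to it → diegetic.
Scene two: there is no source in the booth and no one hears it — it's now underscore → non-diegetic.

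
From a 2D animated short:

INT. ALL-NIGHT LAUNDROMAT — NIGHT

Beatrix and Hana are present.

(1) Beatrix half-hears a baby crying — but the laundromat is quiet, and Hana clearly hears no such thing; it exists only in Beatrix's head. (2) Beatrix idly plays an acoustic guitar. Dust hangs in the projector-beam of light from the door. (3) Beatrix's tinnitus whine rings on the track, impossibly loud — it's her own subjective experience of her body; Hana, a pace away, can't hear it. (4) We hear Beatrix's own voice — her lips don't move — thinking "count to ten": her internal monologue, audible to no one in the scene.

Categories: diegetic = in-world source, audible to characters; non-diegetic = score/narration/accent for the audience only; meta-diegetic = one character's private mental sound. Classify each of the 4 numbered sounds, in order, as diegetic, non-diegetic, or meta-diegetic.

meta-diegetic, diegetic, meta-diegetic, meta-diegetic

(1) the sound is imagined by Beatrix; nothing in the story world is producing it and Hana can't hear it → meta-diegetic.
Sound (2): the instrument and the performer are both in the scene, so diegetic.
(3) is meta-diegetic: it's Beatrix's internal bodily sensation rendered as sound; only Beatrix 'hears' it.
(4) it's Beatrix's unspoken thought, heard only by the audience via her subjectivity → meta-diegetic.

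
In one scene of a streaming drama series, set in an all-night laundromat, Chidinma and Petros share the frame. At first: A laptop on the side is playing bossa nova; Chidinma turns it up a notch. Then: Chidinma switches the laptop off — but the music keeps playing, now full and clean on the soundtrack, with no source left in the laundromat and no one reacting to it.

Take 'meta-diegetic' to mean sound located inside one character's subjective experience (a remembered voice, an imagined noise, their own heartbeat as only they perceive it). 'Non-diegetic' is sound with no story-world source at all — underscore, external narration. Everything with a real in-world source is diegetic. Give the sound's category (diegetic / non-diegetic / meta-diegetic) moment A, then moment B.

diegetic, non-diegetic

Moment A: a laptop is a real in-scene source and Chidinma reacts to it → diegetic.
Moment B: there is no longer any in-world source and no one can hear it — it has become underscore → non-diegetic.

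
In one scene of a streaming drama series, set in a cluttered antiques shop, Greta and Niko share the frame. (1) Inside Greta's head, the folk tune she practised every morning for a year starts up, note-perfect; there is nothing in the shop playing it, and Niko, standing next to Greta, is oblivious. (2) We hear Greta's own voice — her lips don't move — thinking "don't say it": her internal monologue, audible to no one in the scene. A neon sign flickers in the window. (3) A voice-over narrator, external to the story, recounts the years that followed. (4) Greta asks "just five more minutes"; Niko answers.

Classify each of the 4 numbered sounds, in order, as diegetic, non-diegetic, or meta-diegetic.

meta-diegetic, meta-diegetic, non-diegetic, diegetic

(1) it lives in Greta's subjectivity, not in the shop → meta-diegetic.
(2) is meta-diegetic: internal monologue — inside Greta's mind, not spoken into the scene.
(3) external voice-over — not a character, not heard by anyone in the scene → non-diegetic.
(4) on-screen dialogue — Greta speaks and Niko is there to hear → diegetic.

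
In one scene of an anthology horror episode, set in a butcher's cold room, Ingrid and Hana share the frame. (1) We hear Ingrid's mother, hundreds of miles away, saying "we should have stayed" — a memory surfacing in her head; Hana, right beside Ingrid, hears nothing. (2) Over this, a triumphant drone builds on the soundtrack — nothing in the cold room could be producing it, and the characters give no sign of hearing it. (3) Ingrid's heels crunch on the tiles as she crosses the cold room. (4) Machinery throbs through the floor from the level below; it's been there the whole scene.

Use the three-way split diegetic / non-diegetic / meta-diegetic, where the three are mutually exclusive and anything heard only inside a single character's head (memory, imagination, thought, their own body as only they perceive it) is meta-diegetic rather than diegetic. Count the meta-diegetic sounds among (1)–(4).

(1) the voice is a memory playing only inside Ingrid's mind; Hana can't hear it → meta-diegetic.
Sound (2): score with no on-screen or off-screen source; it exists for the audience alone, so non-diegetic.
Sound (3): Ingrid's footsteps are produced in the story world, so diegetic.
Sound (4): ambient/room sound belonging to the story's physical space, so diegetic.
Meta-diegetic: (1) — that's 1.

1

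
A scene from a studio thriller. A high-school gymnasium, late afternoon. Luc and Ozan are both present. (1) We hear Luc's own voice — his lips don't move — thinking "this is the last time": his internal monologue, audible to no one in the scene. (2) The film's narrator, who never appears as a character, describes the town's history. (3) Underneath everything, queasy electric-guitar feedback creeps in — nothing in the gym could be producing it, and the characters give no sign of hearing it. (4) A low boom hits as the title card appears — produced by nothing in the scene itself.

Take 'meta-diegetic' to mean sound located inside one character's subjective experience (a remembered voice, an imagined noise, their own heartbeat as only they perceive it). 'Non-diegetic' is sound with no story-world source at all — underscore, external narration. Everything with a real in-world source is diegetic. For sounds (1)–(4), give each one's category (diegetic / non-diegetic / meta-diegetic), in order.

meta-diegetic, non-diegetic, non-diegetic, non-diegetic

(1) it's Luc's unspoken thought, heard only by the audience via his subjectivity → meta-diegetic.
(2) external voice-over — not a character, not heard by anyone in the scene → non-diegetic.
(3) it has no source in the story world and no character can hear it — it's underscore → non-diegetic.
(4) an editorial stinger — it belongs to the cut, not the story world → non-diegetic.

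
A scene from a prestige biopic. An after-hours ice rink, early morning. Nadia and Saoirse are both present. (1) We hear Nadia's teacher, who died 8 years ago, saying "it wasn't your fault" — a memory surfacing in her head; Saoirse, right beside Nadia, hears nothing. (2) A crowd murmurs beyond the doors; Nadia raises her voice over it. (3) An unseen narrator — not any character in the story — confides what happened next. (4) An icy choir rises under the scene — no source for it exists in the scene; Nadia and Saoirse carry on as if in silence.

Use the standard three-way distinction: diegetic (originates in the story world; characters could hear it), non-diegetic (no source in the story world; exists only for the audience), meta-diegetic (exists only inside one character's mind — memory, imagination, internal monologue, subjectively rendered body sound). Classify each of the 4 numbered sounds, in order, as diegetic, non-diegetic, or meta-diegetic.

meta-diegetic, diegetic, non-diegetic, non-diegetic

(1) is meta-diegetic: it's Nadia's recollection rendered as sound; the other character can't hear it.
(2) is diegetic: a crowd is part of the location's real environment.
(3) external voice-over — not a character, not heard by anyone in the scene → non-diegetic.
Sound (4): score with no on-screen or off-screen source; it exists for the audience alone, so non-diegetic.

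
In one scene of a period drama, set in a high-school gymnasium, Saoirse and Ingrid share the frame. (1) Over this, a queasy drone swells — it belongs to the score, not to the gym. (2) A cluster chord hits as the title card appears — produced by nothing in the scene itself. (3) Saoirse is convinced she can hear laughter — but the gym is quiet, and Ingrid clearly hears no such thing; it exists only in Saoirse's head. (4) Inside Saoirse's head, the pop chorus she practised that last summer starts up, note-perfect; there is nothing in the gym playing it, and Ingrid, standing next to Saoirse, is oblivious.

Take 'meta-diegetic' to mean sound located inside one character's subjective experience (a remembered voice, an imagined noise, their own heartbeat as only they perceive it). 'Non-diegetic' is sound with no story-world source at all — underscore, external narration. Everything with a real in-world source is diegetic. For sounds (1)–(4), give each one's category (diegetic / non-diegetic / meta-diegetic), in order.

Sound (1): nothing in the gym produces it and the characters don't hear it — pure soundtrack, so non-diegetic.
(2) is non-diegetic: it's a sound-design accent with no in-world source; no one in the scene can hear it.
(3) subjective to Saoirse: the gym is silent and Ingrid hears nothing → meta-diegetic.
Sound (4): it lives in Saoirse's subjectivity, not in the gym, so meta-diegetic.

non-diegetic, non-diegetic, meta-diegetic, meta-diegetic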